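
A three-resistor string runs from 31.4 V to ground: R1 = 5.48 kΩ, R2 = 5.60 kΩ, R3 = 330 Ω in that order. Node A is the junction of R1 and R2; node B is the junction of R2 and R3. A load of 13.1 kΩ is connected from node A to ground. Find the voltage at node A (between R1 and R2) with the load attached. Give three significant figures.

V ≈ 13.4 V

Below node A the series string R2+R3 = 5930 Ω sits in parallel with the 13100 Ω load: 4082 Ω.
V_A = 31.4 × 4082/(5480 + 4082) = 13.4 V.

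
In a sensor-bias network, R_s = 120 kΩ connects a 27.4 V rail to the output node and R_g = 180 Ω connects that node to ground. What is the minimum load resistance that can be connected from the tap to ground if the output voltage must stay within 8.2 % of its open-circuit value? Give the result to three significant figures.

R_L(min) ≈ 2.01 kΩ

Output resistance R_th = R_s‖R_g = (120000 × 180)/120200 = 179.7 Ω.
The fractional drop is R_th/(R_th + R_L); requiring this ≤ 0.0820 gives R_L ≥ R_th(1/0.0820 − 1) = 179.7 × 11.20 = 2.01 kΩ.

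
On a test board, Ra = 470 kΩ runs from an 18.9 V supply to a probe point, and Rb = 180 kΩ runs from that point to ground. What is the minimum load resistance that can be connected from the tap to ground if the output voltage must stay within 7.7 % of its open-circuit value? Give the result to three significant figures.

Output resistance R_th = Ra‖Rb = (470 × 180)/650.0 = 130.2 kΩ.
The fractional drop is R_th/(R_th + R_L); requiring this ≤ 0.0770 gives R_L ≥ R_th(1/0.0770 − 1) = 130.2 × 11.99 = 1.56 MΩ.

R_L(min) ≈ 1.56 MΩ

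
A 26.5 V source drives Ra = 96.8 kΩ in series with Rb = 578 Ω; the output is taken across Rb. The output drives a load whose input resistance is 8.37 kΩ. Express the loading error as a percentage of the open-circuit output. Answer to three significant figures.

6.42 %

The divider's output (Thévenin) resistance is Ra‖Rb = 574.6 Ω.
Fractional drop under load = R_th/(R_th + R_L) = 574.6 / (574.6 + 8370) = 0.06424.
So the output falls by 6.42 %.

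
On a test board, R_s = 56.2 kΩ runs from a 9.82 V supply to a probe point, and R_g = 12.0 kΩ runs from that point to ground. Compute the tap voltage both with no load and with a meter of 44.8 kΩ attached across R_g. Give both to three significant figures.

Open-circuit: V = 9.82 × 12.0/(56.2 + 12.0) = 1.73 V.
With the load, R_g becomes R_g‖R_L = 9.465 kΩ, so V = 9.82 × 9.465/65.66 = 1.42 V.

Unloaded: 1.73 V; loaded: 1.42 V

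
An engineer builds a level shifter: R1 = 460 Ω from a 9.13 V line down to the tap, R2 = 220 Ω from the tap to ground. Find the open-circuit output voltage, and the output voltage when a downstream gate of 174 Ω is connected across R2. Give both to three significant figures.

Unloaded: 2.95 V; loaded: 1.59 V

Open-circuit: V = 9.13 × 220/(460 + 220) = 2.95 V.
With the load, R2 becomes R2‖R_L = 97.16 Ω, so V = 9.13 × 97.16/557.2 = 1.59 V.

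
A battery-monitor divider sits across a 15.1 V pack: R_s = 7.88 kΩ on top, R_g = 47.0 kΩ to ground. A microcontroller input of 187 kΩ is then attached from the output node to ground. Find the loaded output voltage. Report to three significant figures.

V_out ≈ 12.5 V

The load sits in parallel with R_g: R_g‖R_L = (47.0 × 187) / (47.0 + 187) = 37.56 kΩ.
V_out = 15.1 × 37.56 / (7.88 + 37.56) = 15.1 × 37.56/45.44 = 12.5 V.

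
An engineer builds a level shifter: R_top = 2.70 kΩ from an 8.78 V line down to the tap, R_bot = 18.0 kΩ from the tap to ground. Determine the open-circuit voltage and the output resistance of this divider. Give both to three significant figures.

V_th is the open-circuit tap voltage: 8.78 × 18.0/(2.70 + 18.0) = 7.63 V.
With the supply zeroed, R_top and R_bot appear in parallel from the tap: R_th = R_top‖R_bot = (2.70 × 18.0)/20.70 = 2.35 kΩ.

V_th = 7.63 V, R_th = 2.35 kΩ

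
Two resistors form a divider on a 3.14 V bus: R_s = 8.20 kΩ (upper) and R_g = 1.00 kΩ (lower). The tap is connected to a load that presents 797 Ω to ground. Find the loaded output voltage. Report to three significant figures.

The load sits in parallel with R_g: R_g‖R_L = (1000 × 797) / (1000 + 797) = 443.5 Ω.
V_out = 3.14 × 443.5 / (8200 + 443.5) = 3.14 × 443.5/8644 = 0.161 V.

V_out ≈ 0.161 V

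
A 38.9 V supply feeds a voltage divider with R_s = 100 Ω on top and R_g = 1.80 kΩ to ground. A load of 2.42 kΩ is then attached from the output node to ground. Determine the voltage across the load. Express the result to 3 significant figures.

V_out ≈ 35.5 V

The load sits in parallel with R_g: R_g‖R_L = (1800 × 2420) / (1800 + 2420) = 1032 Ω.
V_out = 38.9 × 1032 / (100 + 1032) = 38.9 × 1032/1132 = 35.5 V.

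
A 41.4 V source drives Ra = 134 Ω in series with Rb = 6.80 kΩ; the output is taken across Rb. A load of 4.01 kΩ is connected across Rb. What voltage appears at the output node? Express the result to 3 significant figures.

The load sits in parallel with Rb: Rb‖R_L = (6800 × 4010) / (6800 + 4010) = 2522 Ω.
V_out = 41.4 × 2522 / (134 + 2522) = 41.4 × 2522/2656 = 39.3 V.

V_out ≈ 39.3 V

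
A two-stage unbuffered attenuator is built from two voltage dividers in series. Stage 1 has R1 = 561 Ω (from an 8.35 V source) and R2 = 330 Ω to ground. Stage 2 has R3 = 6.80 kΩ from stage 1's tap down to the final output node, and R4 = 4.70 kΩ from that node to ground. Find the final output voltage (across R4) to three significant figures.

V_out ≈ 1.24 V

Stage 2 presents R3+R4 = 11500 Ω as a load on stage 1's tap.
Stage 1's lower leg becomes R2‖(R3+R4) = 320.8 Ω, so V_mid = 8.35 × 320.8/881.8 = 3.038 V.
Stage 2 is itself unloaded: V_out = V_mid × R4/(R3+R4) = 3.038 × 4700/11500 = 1.24 V.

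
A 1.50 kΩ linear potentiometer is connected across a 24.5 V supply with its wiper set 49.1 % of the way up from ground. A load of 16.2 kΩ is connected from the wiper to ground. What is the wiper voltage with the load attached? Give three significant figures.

The wiper splits the pot into (1−α)R = 763.5 Ω above and αR = 736.5 Ω below.
Lower section ‖ load = 704.5 Ω.
V_wiper = 24.5 × 704.5/(763.5 + 704.5) = 11.8 V.

V ≈ 11.8 V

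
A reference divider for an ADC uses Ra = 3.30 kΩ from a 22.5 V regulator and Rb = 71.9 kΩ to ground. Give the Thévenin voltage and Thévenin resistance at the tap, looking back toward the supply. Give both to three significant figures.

V_th is the open-circuit tap voltage: 22.5 × 71.9/(3.30 + 71.9) = 21.5 V.
With the supply zeroed, Ra and Rb appear in parallel from the tap: R_th = Ra‖Rb = (3.30 × 71.9)/75.20 = 3.16 kΩ.

V_th = 21.5 V, R_th = 3.16 kΩ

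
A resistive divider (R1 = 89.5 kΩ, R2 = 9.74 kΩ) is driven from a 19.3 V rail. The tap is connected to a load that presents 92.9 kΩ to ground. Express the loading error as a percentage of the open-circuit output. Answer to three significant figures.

8.64 %

The divider's output (Thévenin) resistance is R1‖R2 = 8.784 kΩ.
Fractional drop under load = R_th/(R_th + R_L) = 8.784 / (8.784 + 92.9) = 0.08639.
So the output falls by 8.64 %.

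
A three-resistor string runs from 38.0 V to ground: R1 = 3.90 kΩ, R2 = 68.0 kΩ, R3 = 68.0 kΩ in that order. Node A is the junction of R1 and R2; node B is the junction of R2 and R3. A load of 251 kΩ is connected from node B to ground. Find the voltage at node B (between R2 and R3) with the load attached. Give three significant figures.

At node B, R3 is in parallel with the load: R3‖R_L = 53.50 kΩ.
Below node A the resistance is R2 + (R3‖R_L) = 121.5 kΩ, so V_A = 38.0 × 121.5/125.4 = 36.82 V.
Then V_B = V_A × (R3‖R_L)/(R2 + R3‖R_L) = 36.82 × 53.50/121.5 = 16.2 V.

V ≈ 16.2 V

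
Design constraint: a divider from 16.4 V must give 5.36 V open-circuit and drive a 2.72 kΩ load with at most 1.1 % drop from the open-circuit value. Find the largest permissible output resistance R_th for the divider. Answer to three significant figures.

Loading drop = R_th/(R_th + R_L) ≤ 0.0110, so R_th ≤ R_L · ε/(1−ε) = 2.72 kΩ × 0.0110/0.9890 = 30.3 Ω.
(Any R1, R2 with R2/(R1+R2) = 0.327 and R1‖R2 ≤ 30.3 Ω will meet the spec.)

R_th ≤ 30.3 Ω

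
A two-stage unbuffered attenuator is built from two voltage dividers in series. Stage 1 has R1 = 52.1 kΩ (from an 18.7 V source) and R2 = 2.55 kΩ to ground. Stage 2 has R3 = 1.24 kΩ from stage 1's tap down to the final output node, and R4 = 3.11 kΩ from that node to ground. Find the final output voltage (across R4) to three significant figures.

Stage 2 presents R3+R4 = 4.350 kΩ as a load on stage 1's tap.
Stage 1's lower leg becomes R2‖(R3+R4) = 1.608 kΩ, so V_mid = 18.7 × 1.608/53.71 = 0.5597 V.
Stage 2 is itself unloaded: V_out = V_mid × R4/(R3+R4) = 0.5597 × 3.11/4.350 = 0.400 V.

V_out ≈ 0.400 V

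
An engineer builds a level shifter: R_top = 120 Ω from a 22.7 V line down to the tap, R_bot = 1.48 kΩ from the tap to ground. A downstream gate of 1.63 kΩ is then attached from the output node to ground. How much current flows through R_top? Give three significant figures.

I ≈ 25.3 mA

R_bot‖R_L = 775.7 Ω, so the source sees R_top + R_bot‖R_L = 895.7 Ω.
I = 22.7 V / 895.7 Ω = 25.3 mA.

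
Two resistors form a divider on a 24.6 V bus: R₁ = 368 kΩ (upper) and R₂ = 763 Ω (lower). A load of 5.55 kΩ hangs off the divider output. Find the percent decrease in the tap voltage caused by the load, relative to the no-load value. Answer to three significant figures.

12.1 %

Unloaded V = 24.6 × 763/368800 = 0.050899 V.
Loaded: R₂‖R_L = 670.8 Ω, giving V = 24.6 × 670.8/368700 = 0.044759 V.
Drop = (0.050899 − 0.044759) / 0.050899 = 12.1 %.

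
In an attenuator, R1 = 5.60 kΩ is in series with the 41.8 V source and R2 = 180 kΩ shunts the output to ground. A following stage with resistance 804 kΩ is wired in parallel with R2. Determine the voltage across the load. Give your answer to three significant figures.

The load sits in parallel with R2: R2‖R_L = (180 × 804) / (180 + 804) = 147.1 kΩ.
V_out = 41.8 × 147.1 / (5.60 + 147.1) = 41.8 × 147.1/152.7 = 40.3 V.
(Unloaded it would have been 40.5 V.)

V_out ≈ 40.3 V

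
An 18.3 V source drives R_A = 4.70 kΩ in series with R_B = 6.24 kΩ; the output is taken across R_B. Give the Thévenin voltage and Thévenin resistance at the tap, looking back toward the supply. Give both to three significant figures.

V_th = 10.4 V, R_th = 2.68 kΩ

V_th is the open-circuit tap voltage: 18.3 × 6.24/(4.70 + 6.24) = 10.4 V.
With the supply zeroed, R_A and R_B appear in parallel from the tap: R_th = R_A‖R_B = (4.70 × 6.24)/10.94 = 2.68 kΩ.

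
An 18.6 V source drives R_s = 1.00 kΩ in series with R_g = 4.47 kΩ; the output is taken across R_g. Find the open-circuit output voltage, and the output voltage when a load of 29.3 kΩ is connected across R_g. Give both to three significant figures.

Unloaded: 15.2 V; loaded: 14.8 V

Open-circuit: V = 18.6 × 4.47/(1.00 + 4.47) = 15.2 V.
With the load, R_g becomes R_g‖R_L = 3.878 kΩ, so V = 18.6 × 3.878/4.878 = 14.8 V.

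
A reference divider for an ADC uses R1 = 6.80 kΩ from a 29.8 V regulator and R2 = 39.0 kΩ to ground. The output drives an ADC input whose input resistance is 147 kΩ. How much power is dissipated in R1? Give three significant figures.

P ≈ 4.27 mW

Total resistance from the source is R1 + (R2‖R_L) = 37.62 kΩ, so I = 29.8/37.62 kΩ = 0.7921 mA.
P = I²·R1 = (0.7921 mA)² × 6.80 kΩ = 4.27 mW.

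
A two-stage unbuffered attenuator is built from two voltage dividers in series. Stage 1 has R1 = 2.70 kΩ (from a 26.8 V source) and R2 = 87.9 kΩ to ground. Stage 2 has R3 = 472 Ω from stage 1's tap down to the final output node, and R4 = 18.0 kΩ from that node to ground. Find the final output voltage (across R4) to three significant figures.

V_out ≈ 22.2 V

Stage 2 presents R3+R4 = 18470 Ω as a load on stage 1's tap.
Stage 1's lower leg becomes R2‖(R3+R4) = 15260 Ω, so V_mid = 26.8 × 15260/17960 = 22.77 V.
Stage 2 is itself unloaded: V_out = V_mid × R4/(R3+R4) = 22.77 × 18000/18470 = 22.2 V.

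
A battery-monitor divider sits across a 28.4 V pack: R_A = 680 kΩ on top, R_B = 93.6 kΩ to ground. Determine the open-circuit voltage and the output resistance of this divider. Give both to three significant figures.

V_th = 3.44 V, R_th = 82.3 kΩ

V_th is the open-circuit tap voltage: 28.4 × 93.6/(680 + 93.6) = 3.44 V.
With the supply zeroed, R_A and R_B appear in parallel from the tap: R_th = R_A‖R_B = (680 × 93.6)/773.6 = 82.3 kΩ.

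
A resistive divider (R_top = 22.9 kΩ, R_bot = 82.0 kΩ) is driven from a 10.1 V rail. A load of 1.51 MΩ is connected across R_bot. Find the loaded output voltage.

V_out ≈ 7.80 V

The load sits in parallel with R_bot: R_bot‖R_L = (82.0 × 1510) / (82.0 + 1510) = 77.78 kΩ.
V_out = 10.1 × 77.78 / (22.9 + 77.78) = 10.1 × 77.78/100.7 = 7.80 V.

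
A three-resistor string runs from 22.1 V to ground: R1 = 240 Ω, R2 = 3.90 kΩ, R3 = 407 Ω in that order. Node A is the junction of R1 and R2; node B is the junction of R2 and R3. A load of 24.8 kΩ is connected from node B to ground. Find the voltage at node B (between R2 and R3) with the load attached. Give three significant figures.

At node B, R3 is in parallel with the load: R3‖R_L = 400.4 Ω.
Below node A the resistance is R2 + (R3‖R_L) = 4300 Ω, so V_A = 22.1 × 4300/4540 = 20.93 V.
Then V_B = V_A × (R3‖R_L)/(R2 + R3‖R_L) = 20.93 × 400.4/4300 = 1.95 V.

V ≈ 1.95 V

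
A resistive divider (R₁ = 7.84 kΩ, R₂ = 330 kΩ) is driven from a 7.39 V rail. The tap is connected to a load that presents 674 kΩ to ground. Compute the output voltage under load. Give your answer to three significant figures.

V_out ≈ 7.14 V

The load sits in parallel with R₂: R₂‖R_L = (330 × 674) / (330 + 674) = 221.5 kΩ.
V_out = 7.39 × 221.5 / (7.84 + 221.5) = 7.39 × 221.5/229.4 = 7.14 V.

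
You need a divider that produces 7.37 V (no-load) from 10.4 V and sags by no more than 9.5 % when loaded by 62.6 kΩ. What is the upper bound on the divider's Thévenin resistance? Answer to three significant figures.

R_th ≤ 6.57 kΩ

Loading drop = R_th/(R_th + R_L) ≤ 0.0950, so R_th ≤ R_L · ε/(1−ε) = 62.6 kΩ × 0.0950/0.9050 = 6.57 kΩ.
(Any R1, R2 with R2/(R1+R2) = 0.709 and R1‖R2 ≤ 6.57 kΩ will meet the spec.)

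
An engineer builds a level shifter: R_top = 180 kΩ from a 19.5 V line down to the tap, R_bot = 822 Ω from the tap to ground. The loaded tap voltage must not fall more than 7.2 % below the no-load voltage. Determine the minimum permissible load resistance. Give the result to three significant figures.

R_L(min) ≈ 10.5 kΩ

Output resistance R_th = R_top‖R_bot = (180000 × 822)/180800 = 818.3 Ω.
The fractional drop is R_th/(R_th + R_L); requiring this ≤ 0.0720 gives R_L ≥ R_th(1/0.0720 − 1) = 818.3 × 12.89 = 10.5 kΩ.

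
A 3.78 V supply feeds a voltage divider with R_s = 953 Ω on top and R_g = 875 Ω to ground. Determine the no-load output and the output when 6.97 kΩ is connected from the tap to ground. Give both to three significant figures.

Unloaded: 1.81 V; loaded: 1.70 V

Open-circuit: V = 3.78 × 875/(953 + 875) = 1.81 V.
With the load, R_g becomes R_g‖R_L = 777.4 Ω, so V = 3.78 × 777.4/1730 = 1.70 V.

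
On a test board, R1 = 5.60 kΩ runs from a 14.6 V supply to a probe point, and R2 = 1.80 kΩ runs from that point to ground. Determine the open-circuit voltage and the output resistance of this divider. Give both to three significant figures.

V_th = 3.55 V, R_th = 1.36 kΩ

V_th is the open-circuit tap voltage: 14.6 × 1.80/(5.60 + 1.80) = 3.55 V.
With the supply zeroed, R1 and R2 appear in parallel from the tap: R_th = R1‖R2 = (5.60 × 1.80)/7.400 = 1.36 kΩ.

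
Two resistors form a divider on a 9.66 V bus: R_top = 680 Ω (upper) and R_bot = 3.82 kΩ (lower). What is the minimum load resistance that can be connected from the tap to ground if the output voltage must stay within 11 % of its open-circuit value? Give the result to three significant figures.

R_L(min) ≈ 4.67 kΩ

Output resistance R_th = R_top‖R_bot = (680 × 3820)/4500 = 577.2 Ω.
The fractional drop is R_th/(R_th + R_L); requiring this ≤ 0.110 gives R_L ≥ R_th(1/0.110 − 1) = 577.2 × 8.091 = 4.67 kΩ.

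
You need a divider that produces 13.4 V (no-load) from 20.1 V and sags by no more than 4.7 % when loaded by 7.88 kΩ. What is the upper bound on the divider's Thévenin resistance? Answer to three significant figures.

Loading drop = R_th/(R_th + R_L) ≤ 0.0470, so R_th ≤ R_L · ε/(1−ε) = 7.88 kΩ × 0.0470/0.9530 = 389 Ω.

R_th ≤ 389 Ω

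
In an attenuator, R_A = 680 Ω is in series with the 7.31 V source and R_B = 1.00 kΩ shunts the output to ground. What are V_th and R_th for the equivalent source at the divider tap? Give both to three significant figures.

V_th = 4.35 V, R_th = 405 Ω

V_th is the open-circuit tap voltage: 7.31 × 1000/(680 + 1000) = 4.35 V.
With the supply zeroed, R_A and R_B appear in parallel from the tap: R_th = R_A‖R_B = (680 × 1000)/1680 = 405 Ω.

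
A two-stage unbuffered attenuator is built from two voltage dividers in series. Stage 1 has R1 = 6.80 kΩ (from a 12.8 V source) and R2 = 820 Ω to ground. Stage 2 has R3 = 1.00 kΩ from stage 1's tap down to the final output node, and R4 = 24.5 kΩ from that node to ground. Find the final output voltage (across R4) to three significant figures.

Stage 2 presents R3+R4 = 25500 Ω as a load on stage 1's tap.
Stage 1's lower leg becomes R2‖(R3+R4) = 794.5 Ω, so V_mid = 12.8 × 794.5/7594 = 1.339 V.
Stage 2 is itself unloaded: V_out = V_mid × R4/(R3+R4) = 1.339 × 24500/25500 = 1.29 V.

V_out ≈ 1.29 V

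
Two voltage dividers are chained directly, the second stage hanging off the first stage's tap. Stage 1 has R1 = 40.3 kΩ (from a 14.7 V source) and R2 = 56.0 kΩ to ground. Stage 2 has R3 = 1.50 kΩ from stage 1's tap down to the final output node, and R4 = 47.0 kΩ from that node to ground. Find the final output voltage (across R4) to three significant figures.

V_out ≈ 5.59 V

Stage 2 presents R3+R4 = 48.50 kΩ as a load on stage 1's tap.
Stage 1's lower leg becomes R2‖(R3+R4) = 25.99 kΩ, so V_mid = 14.7 × 25.99/66.29 = 5.763 V.
Stage 2 is itself unloaded: V_out = V_mid × R4/(R3+R4) = 5.763 × 47.0/48.50 = 5.59 V.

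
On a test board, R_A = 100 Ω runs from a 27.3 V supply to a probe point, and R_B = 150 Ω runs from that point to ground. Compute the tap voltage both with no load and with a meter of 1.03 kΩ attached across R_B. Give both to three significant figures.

Unloaded: 16.4 V; loaded: 15.5 V

Open-circuit: V = 27.3 × 150/(100 + 150) = 16.4 V.
With the load, R_B becomes R_B‖R_L = 130.9 Ω, so V = 27.3 × 130.9/230.9 = 15.5 V.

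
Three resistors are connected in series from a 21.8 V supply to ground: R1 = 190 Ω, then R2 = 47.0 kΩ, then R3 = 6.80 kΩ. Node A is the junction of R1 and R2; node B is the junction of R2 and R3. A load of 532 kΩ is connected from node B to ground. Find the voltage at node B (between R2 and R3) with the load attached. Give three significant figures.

At node B, R3 is in parallel with the load: R3‖R_L = 6714 Ω.
Below node A the resistance is R2 + (R3‖R_L) = 53710 Ω, so V_A = 21.8 × 53710/53900 = 21.72 V.
Then V_B = V_A × (R3‖R_L)/(R2 + R3‖R_L) = 21.72 × 6714/53710 = 2.72 V.

V ≈ 2.72 V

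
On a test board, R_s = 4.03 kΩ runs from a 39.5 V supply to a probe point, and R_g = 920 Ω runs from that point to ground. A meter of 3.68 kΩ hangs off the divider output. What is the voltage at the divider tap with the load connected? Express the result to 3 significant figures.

The load sits in parallel with R_g: R_g‖R_L = (920 × 3680) / (920 + 3680) = 736.0 Ω.
V_out = 39.5 × 736.0 / (4030 + 736.0) = 39.5 × 736.0/4766 = 6.10 V.
(Unloaded it would have been 7.34 V.)

V_out ≈ 6.10 V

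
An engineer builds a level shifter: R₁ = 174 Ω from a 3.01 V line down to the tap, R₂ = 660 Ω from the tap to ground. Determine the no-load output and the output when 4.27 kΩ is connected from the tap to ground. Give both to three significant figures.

Unloaded: 2.38 V; loaded: 2.31 V

Open-circuit: V = 3.01 × 660/(174 + 660) = 2.38 V.
With the load, R₂ becomes R₂‖R_L = 571.6 Ω, so V = 3.01 × 571.6/745.6 = 2.31 V.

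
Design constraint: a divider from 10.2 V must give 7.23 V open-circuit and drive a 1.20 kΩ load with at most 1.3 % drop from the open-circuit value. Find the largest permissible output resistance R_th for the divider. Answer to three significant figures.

R_th ≤ 15.8 Ω

Loading drop = R_th/(R_th + R_L) ≤ 0.0130, so R_th ≤ R_L · ε/(1−ε) = 1.20 kΩ × 0.0130/0.9870 = 15.8 Ω.
(Any R1, R2 with R2/(R1+R2) = 0.709 and R1‖R2 ≤ 15.8 Ω will meet the spec.)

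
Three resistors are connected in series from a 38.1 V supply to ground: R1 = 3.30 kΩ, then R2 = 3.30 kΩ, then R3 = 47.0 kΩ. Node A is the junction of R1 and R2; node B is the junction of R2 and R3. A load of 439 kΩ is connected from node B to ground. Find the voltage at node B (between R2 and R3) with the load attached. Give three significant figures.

V ≈ 33.0 V

At node B, R3 is in parallel with the load: R3‖R_L = 42.45 kΩ.
Below node A the resistance is R2 + (R3‖R_L) = 45.75 kΩ, so V_A = 38.1 × 45.75/49.05 = 35.54 V.
Then V_B = V_A × (R3‖R_L)/(R2 + R3‖R_L) = 35.54 × 42.45/45.75 = 33.0 V.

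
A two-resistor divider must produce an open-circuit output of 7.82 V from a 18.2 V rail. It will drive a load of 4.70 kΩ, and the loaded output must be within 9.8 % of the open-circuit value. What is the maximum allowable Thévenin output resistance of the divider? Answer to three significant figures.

Loading drop = R_th/(R_th + R_L) ≤ 0.0980, so R_th ≤ R_L · ε/(1−ε) = 4.70 kΩ × 0.0980/0.9020 = 511 Ω.

R_th ≤ 511 Ω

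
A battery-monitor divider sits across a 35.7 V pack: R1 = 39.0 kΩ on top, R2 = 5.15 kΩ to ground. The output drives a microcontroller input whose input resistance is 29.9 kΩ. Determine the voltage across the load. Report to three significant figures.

The load sits in parallel with R2: R2‖R_L = (5.15 × 29.9) / (5.15 + 29.9) = 4.393 kΩ.
V_out = 35.7 × 4.393 / (39.0 + 4.393) = 35.7 × 4.393/43.39 = 3.61 V.

V_out ≈ 3.61 V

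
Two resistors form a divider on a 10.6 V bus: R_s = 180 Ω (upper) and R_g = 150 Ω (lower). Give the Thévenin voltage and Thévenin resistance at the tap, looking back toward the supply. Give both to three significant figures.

V_th = 4.82 V, R_th = 81.8 Ω

V_th is the open-circuit tap voltage: 10.6 × 150/(180 + 150) = 4.82 V.
With the supply zeroed, R_s and R_g appear in parallel from the tap: R_th = R_s‖R_g = (180 × 150)/330.0 = 81.8 Ω.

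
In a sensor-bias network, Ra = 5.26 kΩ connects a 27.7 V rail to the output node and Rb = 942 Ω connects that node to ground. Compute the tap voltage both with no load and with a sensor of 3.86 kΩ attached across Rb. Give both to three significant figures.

Unloaded: 4.21 V; loaded: 3.49 V

Open-circuit: V = 27.7 × 942/(5260 + 942) = 4.21 V.
With the load, Rb becomes Rb‖R_L = 757.2 Ω, so V = 27.7 × 757.2/6017 = 3.49 V.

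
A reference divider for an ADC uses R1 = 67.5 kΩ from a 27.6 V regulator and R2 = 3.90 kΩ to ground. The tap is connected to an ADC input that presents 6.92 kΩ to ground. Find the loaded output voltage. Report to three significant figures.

The load sits in parallel with R2: R2‖R_L = (3.90 × 6.92) / (3.90 + 6.92) = 2.494 kΩ.
V_out = 27.6 × 2.494 / (67.5 + 2.494) = 27.6 × 2.494/69.99 = 0.984 V.
(Unloaded it would have been 1.51 V.)

V_out ≈ 0.984 V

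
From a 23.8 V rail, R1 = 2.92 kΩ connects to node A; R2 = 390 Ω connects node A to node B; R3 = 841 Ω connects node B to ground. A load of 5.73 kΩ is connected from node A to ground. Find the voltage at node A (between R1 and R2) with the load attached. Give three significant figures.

Below node A the series string R2+R3 = 1231 Ω sits in parallel with the 5730 Ω load: 1013 Ω.
V_A = 23.8 × 1013/(2920 + 1013) = 6.13 V.

V ≈ 6.13 V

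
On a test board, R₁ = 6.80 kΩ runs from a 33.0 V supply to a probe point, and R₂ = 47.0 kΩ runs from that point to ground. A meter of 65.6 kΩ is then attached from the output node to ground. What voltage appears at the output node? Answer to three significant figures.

V_out ≈ 26.4 V

The load sits in parallel with R₂: R₂‖R_L = (47.0 × 65.6) / (47.0 + 65.6) = 27.38 kΩ.
V_out = 33.0 × 27.38 / (6.80 + 27.38) = 33.0 × 27.38/34.18 = 26.4 V.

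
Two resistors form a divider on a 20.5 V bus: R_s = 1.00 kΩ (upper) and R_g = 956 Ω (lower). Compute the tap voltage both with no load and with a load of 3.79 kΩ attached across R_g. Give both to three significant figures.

Open-circuit: V = 20.5 × 956/(1000 + 956) = 10.0 V.
With the load, R_g becomes R_g‖R_L = 763.4 Ω, so V = 20.5 × 763.4/1763 = 8.87 V.

Unloaded: 10.0 V; loaded: 8.87 V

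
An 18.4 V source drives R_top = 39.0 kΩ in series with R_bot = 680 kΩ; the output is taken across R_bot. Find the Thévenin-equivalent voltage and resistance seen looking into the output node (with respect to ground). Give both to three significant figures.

V_th = 17.4 V, R_th = 36.9 kΩ

V_th is the open-circuit tap voltage: 18.4 × 680/(39.0 + 680) = 17.4 V.
With the supply zeroed, R_top and R_bot appear in parallel from the tap: R_th = R_top‖R_bot = (39.0 × 680)/719.0 = 36.9 kΩ.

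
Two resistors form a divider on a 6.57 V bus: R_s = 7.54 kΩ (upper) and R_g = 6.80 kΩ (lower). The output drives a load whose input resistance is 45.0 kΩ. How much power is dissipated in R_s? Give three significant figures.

Total resistance from the source is R_s + (R_g‖R_L) = 13.45 kΩ, so I = 6.57/13.45 kΩ = 0.4886 mA.
P = I²·R_s = (0.4886 mA)² × 7.54 kΩ = 1.80 mW.

P ≈ 1.80 mW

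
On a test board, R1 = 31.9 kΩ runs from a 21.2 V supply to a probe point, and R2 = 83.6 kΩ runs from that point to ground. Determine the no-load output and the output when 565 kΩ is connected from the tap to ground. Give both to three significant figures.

Unloaded: 15.3 V; loaded: 14.7 V

Open-circuit: V = 21.2 × 83.6/(31.9 + 83.6) = 15.3 V.
With the load, R2 becomes R2‖R_L = 72.82 kΩ, so V = 21.2 × 72.82/104.7 = 14.7 V.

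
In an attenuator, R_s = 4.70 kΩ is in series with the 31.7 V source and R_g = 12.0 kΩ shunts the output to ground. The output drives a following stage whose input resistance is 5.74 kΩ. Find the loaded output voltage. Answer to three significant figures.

V_out ≈ 14.3 V

The load sits in parallel with R_g: R_g‖R_L = (12.0 × 5.74) / (12.0 + 5.74) = 3.883 kΩ.
V_out = 31.7 × 3.883 / (4.70 + 3.883) = 31.7 × 3.883/8.583 = 14.3 V.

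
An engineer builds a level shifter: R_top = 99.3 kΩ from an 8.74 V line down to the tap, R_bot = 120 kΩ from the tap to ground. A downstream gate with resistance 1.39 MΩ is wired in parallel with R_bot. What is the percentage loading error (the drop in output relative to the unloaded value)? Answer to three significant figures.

The divider's output (Thévenin) resistance is R_top‖R_bot = 54.34 kΩ.
Fractional drop under load = R_th/(R_th + R_L) = 54.34 / (54.34 + 1390) = 0.03762.
So the output falls by 3.76 %.

3.76 %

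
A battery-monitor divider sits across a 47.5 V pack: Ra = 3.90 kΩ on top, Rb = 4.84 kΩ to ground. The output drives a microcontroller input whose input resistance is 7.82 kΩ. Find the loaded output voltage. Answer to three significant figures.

V_out ≈ 20.6 V

The load sits in parallel with Rb: Rb‖R_L = (4.84 × 7.82) / (4.84 + 7.82) = 2.990 kΩ.
V_out = 47.5 × 2.990 / (3.90 + 2.990) = 47.5 × 2.990/6.890 = 20.6 V.
(Unloaded it would have been 26.3 V.)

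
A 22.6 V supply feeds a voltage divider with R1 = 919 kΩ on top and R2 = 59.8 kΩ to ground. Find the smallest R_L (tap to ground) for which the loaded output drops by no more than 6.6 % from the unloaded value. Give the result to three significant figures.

R_L(min) ≈ 795 kΩ

Output resistance R_th = R1‖R2 = (919 × 59.8)/978.8 = 56.15 kΩ.
The fractional drop is R_th/(R_th + R_L); requiring this ≤ 0.0660 gives R_L ≥ R_th(1/0.0660 − 1) = 56.15 × 14.15 = 795 kΩ.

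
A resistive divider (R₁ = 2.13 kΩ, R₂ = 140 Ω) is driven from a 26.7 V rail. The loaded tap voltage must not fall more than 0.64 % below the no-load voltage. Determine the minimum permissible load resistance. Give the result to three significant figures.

Output resistance R_th = R₁‖R₂ = (2130 × 140)/2270 = 131.4 Ω.
The fractional drop is R_th/(R_th + R_L); requiring this ≤ 0.00640 gives R_L ≥ R_th(1/0.00640 − 1) = 131.4 × 155.2 = 20.4 kΩ.

R_L(min) ≈ 20.4 kΩ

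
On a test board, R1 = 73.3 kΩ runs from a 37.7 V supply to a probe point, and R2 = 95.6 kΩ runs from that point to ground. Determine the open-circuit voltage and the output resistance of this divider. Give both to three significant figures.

V_th is the open-circuit tap voltage: 37.7 × 95.6/(73.3 + 95.6) = 21.3 V.
With the supply zeroed, R1 and R2 appear in parallel from the tap: R_th = R1‖R2 = (73.3 × 95.6)/168.9 = 41.5 kΩ.

V_th = 21.3 V, R_th = 41.5 kΩ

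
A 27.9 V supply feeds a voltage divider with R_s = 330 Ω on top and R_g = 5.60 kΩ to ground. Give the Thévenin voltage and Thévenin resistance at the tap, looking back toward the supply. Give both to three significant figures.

V_th is the open-circuit tap voltage: 27.9 × 5600/(330 + 5600) = 26.3 V.
With the supply zeroed, R_s and R_g appear in parallel from the tap: R_th = R_s‖R_g = (330 × 5600)/5930 = 312 Ω.

V_th = 26.3 V, R_th = 312 Ω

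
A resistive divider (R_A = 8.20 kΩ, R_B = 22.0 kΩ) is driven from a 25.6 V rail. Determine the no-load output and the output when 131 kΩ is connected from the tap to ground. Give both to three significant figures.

Open-circuit: V = 25.6 × 22.0/(8.20 + 22.0) = 18.6 V.
With the load, R_B becomes R_B‖R_L = 18.84 kΩ, so V = 25.6 × 18.84/27.04 = 17.8 V.

Unloaded: 18.6 V; loaded: 17.8 V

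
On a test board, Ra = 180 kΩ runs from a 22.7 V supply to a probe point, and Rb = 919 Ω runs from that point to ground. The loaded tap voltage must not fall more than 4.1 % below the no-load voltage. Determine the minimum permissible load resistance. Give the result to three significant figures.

Output resistance R_th = Ra‖Rb = (180000 × 919)/180900 = 914.3 Ω.
The fractional drop is R_th/(R_th + R_L); requiring this ≤ 0.0410 gives R_L ≥ R_th(1/0.0410 − 1) = 914.3 × 23.39 = 21.4 kΩ.

R_L(min) ≈ 21.4 kΩ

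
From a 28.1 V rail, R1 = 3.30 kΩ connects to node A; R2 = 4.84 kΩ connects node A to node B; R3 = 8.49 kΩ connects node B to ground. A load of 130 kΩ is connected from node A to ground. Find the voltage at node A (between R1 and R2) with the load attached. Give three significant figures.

Below node A the series string R2+R3 = 13.33 kΩ sits in parallel with the 130 kΩ load: 12.09 kΩ.
V_A = 28.1 × 12.09/(3.30 + 12.09) = 22.1 V.

V ≈ 22.1 V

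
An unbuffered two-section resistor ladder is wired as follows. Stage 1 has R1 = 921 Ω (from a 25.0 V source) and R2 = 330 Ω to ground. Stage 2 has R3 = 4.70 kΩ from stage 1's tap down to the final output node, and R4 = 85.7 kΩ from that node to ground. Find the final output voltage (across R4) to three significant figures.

Stage 2 presents R3+R4 = 90400 Ω as a load on stage 1's tap.
Stage 1's lower leg becomes R2‖(R3+R4) = 328.8 Ω, so V_mid = 25.0 × 328.8/1250 = 6.577 V.
Stage 2 is itself unloaded: V_out = V_mid × R4/(R3+R4) = 6.577 × 85700/90400 = 6.24 V.

V_out ≈ 6.24 V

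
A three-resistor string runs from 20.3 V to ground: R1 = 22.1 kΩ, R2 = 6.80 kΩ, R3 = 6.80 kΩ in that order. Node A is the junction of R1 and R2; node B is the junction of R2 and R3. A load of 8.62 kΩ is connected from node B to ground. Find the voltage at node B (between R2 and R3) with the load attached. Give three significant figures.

At node B, R3 is in parallel with the load: R3‖R_L = 3.801 kΩ.
Below node A the resistance is R2 + (R3‖R_L) = 10.60 kΩ, so V_A = 20.3 × 10.60/32.70 = 6.581 V.
Then V_B = V_A × (R3‖R_L)/(R2 + R3‖R_L) = 6.581 × 3.801/10.60 = 2.36 V.

V ≈ 2.36 V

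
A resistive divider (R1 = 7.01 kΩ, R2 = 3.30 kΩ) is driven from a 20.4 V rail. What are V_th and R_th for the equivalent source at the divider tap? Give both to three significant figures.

V_th is the open-circuit tap voltage: 20.4 × 3.30/(7.01 + 3.30) = 6.53 V.
With the supply zeroed, R1 and R2 appear in parallel from the tap: R_th = R1‖R2 = (7.01 × 3.30)/10.31 = 2.24 kΩ.

V_th = 6.53 V, R_th = 2.24 kΩ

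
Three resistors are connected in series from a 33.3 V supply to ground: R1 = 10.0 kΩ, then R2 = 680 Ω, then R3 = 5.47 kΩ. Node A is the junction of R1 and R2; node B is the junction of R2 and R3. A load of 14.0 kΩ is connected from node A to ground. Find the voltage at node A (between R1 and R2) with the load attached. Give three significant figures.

Below node A the series string R2+R3 = 6150 Ω sits in parallel with the 14000 Ω load: 4273 Ω.
V_A = 33.3 × 4273/(10000 + 4273) = 9.97 V.

V ≈ 9.97 V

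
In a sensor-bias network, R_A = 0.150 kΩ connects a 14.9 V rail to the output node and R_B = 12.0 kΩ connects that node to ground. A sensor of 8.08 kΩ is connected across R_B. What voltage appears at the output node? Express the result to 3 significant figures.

V_out ≈ 14.5 V

The load sits in parallel with R_B: R_B‖R_L = (12000 × 8080) / (12000 + 8080) = 4829 Ω.
V_out = 14.9 × 4829 / (150 + 4829) = 14.9 × 4829/4979 = 14.5 V.
(Unloaded it would have been 14.7 V.)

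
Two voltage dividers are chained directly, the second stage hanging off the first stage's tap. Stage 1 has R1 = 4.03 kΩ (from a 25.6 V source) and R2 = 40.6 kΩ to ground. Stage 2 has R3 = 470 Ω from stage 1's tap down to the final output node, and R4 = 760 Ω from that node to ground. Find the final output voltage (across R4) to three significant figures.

V_out ≈ 3.61 V

Stage 2 presents R3+R4 = 1230 Ω as a load on stage 1's tap.
Stage 1's lower leg becomes R2‖(R3+R4) = 1194 Ω, so V_mid = 25.6 × 1194/5224 = 5.851 V.
Stage 2 is itself unloaded: V_out = V_mid × R4/(R3+R4) = 5.851 × 760/1230 = 3.61 V.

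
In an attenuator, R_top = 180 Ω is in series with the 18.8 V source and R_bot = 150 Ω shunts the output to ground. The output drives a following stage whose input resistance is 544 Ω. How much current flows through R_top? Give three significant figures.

R_bot‖R_L = 117.6 Ω, so the source sees R_top + R_bot‖R_L = 297.6 Ω.
I = 18.8 V / 297.6 Ω = 63.2 mA.

I ≈ 63.2 mA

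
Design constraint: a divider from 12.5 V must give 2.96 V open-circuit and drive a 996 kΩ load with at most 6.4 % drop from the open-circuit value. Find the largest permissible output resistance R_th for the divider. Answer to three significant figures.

R_th ≤ 68.1 kΩ

Loading drop = R_th/(R_th + R_L) ≤ 0.0640, so R_th ≤ R_L · ε/(1−ε) = 996 kΩ × 0.0640/0.9360 = 68.1 kΩ.
(Any R1, R2 with R2/(R1+R2) = 0.237 and R1‖R2 ≤ 68.1 kΩ will meet the spec.)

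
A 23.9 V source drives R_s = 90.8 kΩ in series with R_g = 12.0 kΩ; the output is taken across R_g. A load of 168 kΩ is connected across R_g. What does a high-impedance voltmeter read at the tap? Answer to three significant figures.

The load sits in parallel with R_g: R_g‖R_L = (12.0 × 168) / (12.0 + 168) = 11.20 kΩ.
V_out = 23.9 × 11.20 / (90.8 + 11.20) = 23.9 × 11.20/102.0 = 2.62 V.

V_out ≈ 2.62 V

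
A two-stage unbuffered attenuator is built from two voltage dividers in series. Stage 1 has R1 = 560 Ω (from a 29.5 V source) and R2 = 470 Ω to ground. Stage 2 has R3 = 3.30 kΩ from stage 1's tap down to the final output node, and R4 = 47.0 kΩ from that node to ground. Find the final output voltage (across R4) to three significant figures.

V_out ≈ 12.5 V

Stage 2 presents R3+R4 = 50300 Ω as a load on stage 1's tap.
Stage 1's lower leg becomes R2‖(R3+R4) = 465.6 Ω, so V_mid = 29.5 × 465.6/1026 = 13.39 V.
Stage 2 is itself unloaded: V_out = V_mid × R4/(R3+R4) = 13.39 × 47000/50300 = 12.5 V.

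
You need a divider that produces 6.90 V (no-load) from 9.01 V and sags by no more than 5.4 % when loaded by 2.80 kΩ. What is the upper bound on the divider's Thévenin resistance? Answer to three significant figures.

Loading drop = R_th/(R_th + R_L) ≤ 0.0540, so R_th ≤ R_L · ε/(1−ε) = 2.80 kΩ × 0.0540/0.9460 = 160 Ω.
(Any R1, R2 with R2/(R1+R2) = 0.766 and R1‖R2 ≤ 160 Ω will meet the spec.)

R_th ≤ 160 Ω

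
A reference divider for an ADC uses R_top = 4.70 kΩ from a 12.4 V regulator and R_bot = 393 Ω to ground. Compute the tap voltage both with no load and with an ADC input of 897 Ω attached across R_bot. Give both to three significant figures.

Open-circuit: V = 12.4 × 393/(4700 + 393) = 0.957 V.
With the load, R_bot becomes R_bot‖R_L = 273.3 Ω, so V = 12.4 × 273.3/4973 = 0.681 V.

Unloaded: 0.957 V; loaded: 0.681 V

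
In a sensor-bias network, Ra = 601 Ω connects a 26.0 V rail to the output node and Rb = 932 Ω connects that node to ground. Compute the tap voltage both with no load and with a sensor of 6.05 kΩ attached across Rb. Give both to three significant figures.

Unloaded: 15.8 V; loaded: 14.9 V

Open-circuit: V = 26.0 × 932/(601 + 932) = 15.8 V.
With the load, Rb becomes Rb‖R_L = 807.6 Ω, so V = 26.0 × 807.6/1409 = 14.9 V.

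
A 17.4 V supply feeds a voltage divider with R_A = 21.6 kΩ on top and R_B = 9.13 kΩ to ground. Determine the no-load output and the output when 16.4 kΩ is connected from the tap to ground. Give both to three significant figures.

Open-circuit: V = 17.4 × 9.13/(21.6 + 9.13) = 5.17 V.
With the load, R_B becomes R_B‖R_L = 5.865 kΩ, so V = 17.4 × 5.865/27.46 = 3.72 V.

Unloaded: 5.17 V; loaded: 3.72 V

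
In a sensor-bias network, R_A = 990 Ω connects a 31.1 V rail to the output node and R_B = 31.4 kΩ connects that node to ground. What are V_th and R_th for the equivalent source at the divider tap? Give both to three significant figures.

V_th is the open-circuit tap voltage: 31.1 × 31400/(990 + 31400) = 30.1 V.
With the supply zeroed, R_A and R_B appear in parallel from the tap: R_th = R_A‖R_B = (990 × 31400)/32390 = 960 Ω.

V_th = 30.1 V, R_th = 960 Ω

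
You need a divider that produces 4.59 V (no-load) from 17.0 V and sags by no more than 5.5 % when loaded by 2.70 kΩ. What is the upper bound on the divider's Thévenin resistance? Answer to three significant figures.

Loading drop = R_th/(R_th + R_L) ≤ 0.0550, so R_th ≤ R_L · ε/(1−ε) = 2.70 kΩ × 0.0550/0.9450 = 157 Ω.
(Any R1, R2 with R2/(R1+R2) = 0.270 and R1‖R2 ≤ 157 Ω will meet the spec.)

R_th ≤ 157 Ω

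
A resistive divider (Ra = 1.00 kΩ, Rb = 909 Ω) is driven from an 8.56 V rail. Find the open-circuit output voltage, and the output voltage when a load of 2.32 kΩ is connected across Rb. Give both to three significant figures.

Unloaded: 4.08 V; loaded: 3.38 V

Open-circuit: V = 8.56 × 909/(1000 + 909) = 4.08 V.
With the load, Rb becomes Rb‖R_L = 653.1 Ω, so V = 8.56 × 653.1/1653 = 3.38 V.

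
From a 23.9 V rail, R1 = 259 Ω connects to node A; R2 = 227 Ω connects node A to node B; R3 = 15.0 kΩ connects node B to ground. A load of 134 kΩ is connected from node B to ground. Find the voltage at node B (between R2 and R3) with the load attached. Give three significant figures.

V ≈ 23.1 V

At node B, R3 is in parallel with the load: R3‖R_L = 13490 Ω.
Below node A the resistance is R2 + (R3‖R_L) = 13720 Ω, so V_A = 23.9 × 13720/13980 = 23.46 V.
Then V_B = V_A × (R3‖R_L)/(R2 + R3‖R_L) = 23.46 × 13490/13720 = 23.1 V.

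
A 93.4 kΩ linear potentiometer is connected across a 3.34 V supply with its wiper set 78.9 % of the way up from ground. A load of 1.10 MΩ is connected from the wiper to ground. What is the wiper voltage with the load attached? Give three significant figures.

The wiper splits the pot into (1−α)R = 19.71 kΩ above and αR = 73.69 kΩ below.
Lower section ‖ load = 69.07 kΩ.
V_wiper = 3.34 × 69.07/(19.71 + 69.07) = 2.60 V.

V ≈ 2.60 V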